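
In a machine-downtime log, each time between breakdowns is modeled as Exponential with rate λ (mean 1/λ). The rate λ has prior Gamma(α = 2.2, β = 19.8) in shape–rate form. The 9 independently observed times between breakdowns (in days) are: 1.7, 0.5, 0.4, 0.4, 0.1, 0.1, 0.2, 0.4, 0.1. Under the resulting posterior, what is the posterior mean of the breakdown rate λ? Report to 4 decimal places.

With a Gamma(shape α, rate β) prior on the exponential rate λ, the posterior after n observations with total T = Σxᵢ is Gamma(α+n, β+T).
Sum of observations T = 3.9 days; n = 9.
Posterior: Gamma(2.2+9, 19.8+3.9) = Gamma(11.2, 23.7).
Posterior mean of λ = α/β = 11.2/23.7 = 0.4726.

0.4726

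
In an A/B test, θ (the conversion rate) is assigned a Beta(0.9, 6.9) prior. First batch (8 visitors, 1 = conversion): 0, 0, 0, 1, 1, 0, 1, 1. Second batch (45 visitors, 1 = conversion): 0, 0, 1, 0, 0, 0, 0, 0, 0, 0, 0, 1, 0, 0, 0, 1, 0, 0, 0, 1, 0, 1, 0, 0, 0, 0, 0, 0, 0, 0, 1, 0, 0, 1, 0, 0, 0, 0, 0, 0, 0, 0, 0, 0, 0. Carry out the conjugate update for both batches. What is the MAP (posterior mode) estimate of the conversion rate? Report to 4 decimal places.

0.1854

The Beta prior is conjugate to a Binomial/Bernoulli likelihood; the update adds successes to α and failures to β.
After batch 1: Beta(0.9+4, 6.9+4) = Beta(4.9, 10.9).
After batch 2: Beta(4.9+7, 10.9+38) = Beta(11.9, 48.9).
Mode of Beta(a,b) for a,b>1 is (a−1)/(a+b−2) = 10.9/58.8 = 0.1854.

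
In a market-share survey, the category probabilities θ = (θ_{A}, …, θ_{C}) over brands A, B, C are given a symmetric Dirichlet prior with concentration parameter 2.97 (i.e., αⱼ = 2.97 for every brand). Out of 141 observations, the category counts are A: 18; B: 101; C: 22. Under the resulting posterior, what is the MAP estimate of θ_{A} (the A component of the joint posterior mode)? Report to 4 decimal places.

0.1359

The Dirichlet prior is conjugate to the Multinomial likelihood: each posterior αⱼ = prior αⱼ + observed count nⱼ.
Posterior concentration: (20.97, 103.97, 24.97), total = 149.91.
Joint mode component: (α_{A}−1)/(Σα−K) = 19.97/146.91 = 0.1359.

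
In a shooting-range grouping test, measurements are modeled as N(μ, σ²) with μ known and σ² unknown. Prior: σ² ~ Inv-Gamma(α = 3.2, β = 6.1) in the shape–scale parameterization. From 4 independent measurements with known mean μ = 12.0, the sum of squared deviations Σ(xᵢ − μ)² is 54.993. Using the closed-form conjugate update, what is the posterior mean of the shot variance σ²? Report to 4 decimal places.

With known mean μ and an Inverse-Gamma(α, β) prior on σ², the Normal likelihood is conjugate: posterior is Inv-Gamma(α + n/2, β + Σ(xᵢ−μ)²/2).
Posterior: Inv-Gamma(3.2 + 4/2, 6.1 + 54.993/2) = Inv-Gamma(5.20, 33.5965).
E[σ²|data] = β/(α−1) = 33.5965/4.20 = 7.9992.

7.9992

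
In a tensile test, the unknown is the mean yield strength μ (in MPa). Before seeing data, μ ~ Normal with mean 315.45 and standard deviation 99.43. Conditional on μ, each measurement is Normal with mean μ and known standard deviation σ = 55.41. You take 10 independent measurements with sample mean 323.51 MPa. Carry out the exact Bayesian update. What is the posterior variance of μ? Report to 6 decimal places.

297.779070

For Normal data with known variance σ², a Normal(μ₀, σ₀²) prior on μ is conjugate. Posterior precision = 1/σ₀² + n/σ²; posterior mean is the precision-weighted average of μ₀ and x̄.
σ₀² = 99.43² = 9886.3249, σ² = 55.41² = 3070.2681; σ² + n·σ₀² = 3070.2681 + 10·9886.3249 = 101933.5171.
Posterior precision = 1/σ₀² + n/σ² = 1/9886.3249 + 10/3070.2681 = (σ² + n·σ₀²)/(σ₀²σ²) = 101933.5171/(9886.3249·3070.2681); posterior variance σₙ² = σ₀²σ²/(σ² + n·σ₀²) = 9886.3249·3070.2681/101933.5171 = 297.779070.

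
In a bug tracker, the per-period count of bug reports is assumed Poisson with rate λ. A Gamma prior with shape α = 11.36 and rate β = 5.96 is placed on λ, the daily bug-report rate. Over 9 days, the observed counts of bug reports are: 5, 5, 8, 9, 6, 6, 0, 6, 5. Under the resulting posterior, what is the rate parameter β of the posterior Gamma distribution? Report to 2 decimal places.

14.96

With a Gamma(shape α, rate β) prior, the Poisson likelihood is conjugate: the posterior is Gamma(α + ΣXᵢ, β + n).
Sum of counts S = 50 over n = 9 days.
Posterior: Gamma(α+S, β+n) = Gamma(11.36+50, 5.96+9) = Gamma(61.36, 14.96).
Posterior β = 14.96.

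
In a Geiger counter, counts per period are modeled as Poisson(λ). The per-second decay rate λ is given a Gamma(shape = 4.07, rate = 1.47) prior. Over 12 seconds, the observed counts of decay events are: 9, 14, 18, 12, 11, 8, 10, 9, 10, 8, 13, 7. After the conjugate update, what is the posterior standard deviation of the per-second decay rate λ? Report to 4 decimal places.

0.8564

With a Gamma(shape α, rate β) prior, the Poisson likelihood is conjugate: the posterior is Gamma(α + ΣXᵢ, β + n).
Sum of counts S = 129 over n = 12 seconds.
Posterior: Gamma(α+S, β+n) = Gamma(4.07+129, 1.47+12) = Gamma(133.07, 13.47).
SD = √α/β = √133.07/13.47 = 0.8564.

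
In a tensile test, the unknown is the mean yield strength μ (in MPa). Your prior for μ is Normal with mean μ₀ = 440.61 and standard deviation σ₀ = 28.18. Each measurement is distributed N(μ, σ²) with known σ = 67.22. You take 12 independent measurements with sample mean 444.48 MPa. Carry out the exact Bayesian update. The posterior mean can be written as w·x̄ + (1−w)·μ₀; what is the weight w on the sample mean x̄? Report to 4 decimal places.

0.6783

For Normal data with known variance σ², a Normal(μ₀, σ₀²) prior on μ is conjugate. Posterior precision = 1/σ₀² + n/σ²; posterior mean is the precision-weighted average of μ₀ and x̄.
σ₀² = 28.18² = 794.1124, σ² = 67.22² = 4518.5284. Prior precision 1/σ₀² = 1/794.1124; data precision n/σ² = 12/4518.5284.
w = (n/σ²)/(1/σ₀² + n/σ²) = n·σ₀²/(σ² + n·σ₀²) = 12·794.1124/(4518.5284 + 12·794.1124) = 9529.3488/14047.8772 = 0.6783.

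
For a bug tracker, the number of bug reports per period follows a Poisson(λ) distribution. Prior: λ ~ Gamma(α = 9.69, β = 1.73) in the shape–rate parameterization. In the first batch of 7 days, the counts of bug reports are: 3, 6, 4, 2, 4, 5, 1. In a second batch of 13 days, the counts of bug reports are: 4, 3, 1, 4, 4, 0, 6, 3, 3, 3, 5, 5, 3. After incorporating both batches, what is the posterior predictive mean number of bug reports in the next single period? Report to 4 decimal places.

3.6213

With a Gamma(shape α, rate β) prior, the Poisson likelihood is conjugate: the posterior is Gamma(α + ΣXᵢ, β + n).
Batch 1: sum of counts S = 25 over n = 7 days.
After batch 1: Gamma(α+S, β+n) = Gamma(9.69+25, 1.73+7) = Gamma(34.69, 8.73).
Batch 2: sum of counts S = 44 over n = 13 days.
After batch 2: Gamma(α+S, β+n) = Gamma(34.69+44, 8.73+13) = Gamma(78.69, 21.73).
The predictive distribution for one future period is NegBinom with mean α/β = 3.6213.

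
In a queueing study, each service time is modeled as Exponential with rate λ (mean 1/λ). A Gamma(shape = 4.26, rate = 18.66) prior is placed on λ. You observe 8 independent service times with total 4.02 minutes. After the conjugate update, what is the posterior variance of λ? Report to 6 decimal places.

0.023834

With a Gamma(shape α, rate β) prior on the exponential rate λ, the posterior after n observations with total T = Σxᵢ is Gamma(α+n, β+T).
Posterior: Gamma(4.26+8, 18.66+4.02) = Gamma(12.26, 22.68).
Var = α/β² = 0.023834.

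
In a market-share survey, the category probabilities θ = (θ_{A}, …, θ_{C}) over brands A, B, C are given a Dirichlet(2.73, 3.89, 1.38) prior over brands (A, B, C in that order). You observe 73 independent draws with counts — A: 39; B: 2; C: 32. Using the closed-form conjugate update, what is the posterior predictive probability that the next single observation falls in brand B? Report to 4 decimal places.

0.0727

The Dirichlet prior is conjugate to the Multinomial likelihood: each posterior αⱼ = prior αⱼ + observed count nⱼ.
Posterior concentration: (41.73, 5.89, 33.38), total = 81.00.
P(next = B | data) = α_{B}/Σα = 0.0727.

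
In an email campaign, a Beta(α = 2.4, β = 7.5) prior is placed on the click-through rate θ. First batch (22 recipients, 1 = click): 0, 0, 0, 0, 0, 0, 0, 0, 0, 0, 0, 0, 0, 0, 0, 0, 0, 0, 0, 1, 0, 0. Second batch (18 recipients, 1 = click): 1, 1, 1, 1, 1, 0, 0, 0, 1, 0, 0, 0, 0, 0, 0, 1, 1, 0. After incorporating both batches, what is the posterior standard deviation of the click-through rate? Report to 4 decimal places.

The Beta prior is conjugate to a Binomial/Bernoulli likelihood; the update adds successes to α and failures to β.
After batch 1: Beta(2.4+1, 7.5+21) = Beta(3.4, 28.5).
After batch 2: Beta(3.4+8, 28.5+10) = Beta(11.4, 38.5).
Var = αβ/((α+β)²(α+β+1)) = 11.4·38.5/(49.9²·50.9) = 0.00346295; SD = √0.00346295 = 0.0588.

0.0588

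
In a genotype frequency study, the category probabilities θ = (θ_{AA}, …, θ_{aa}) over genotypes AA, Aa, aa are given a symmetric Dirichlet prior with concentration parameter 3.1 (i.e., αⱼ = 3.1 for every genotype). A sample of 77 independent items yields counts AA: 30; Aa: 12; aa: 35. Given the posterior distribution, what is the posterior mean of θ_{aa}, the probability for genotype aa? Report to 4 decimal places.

0.4415

The Dirichlet prior is conjugate to the Multinomial likelihood: each posterior αⱼ = prior αⱼ + observed count nⱼ.
Posterior concentration: (33.1, 15.1, 38.1), total = 86.3.
E[θ_{aa}|data] = α_{aa}/Σα = 38.1/86.3 = 0.4415.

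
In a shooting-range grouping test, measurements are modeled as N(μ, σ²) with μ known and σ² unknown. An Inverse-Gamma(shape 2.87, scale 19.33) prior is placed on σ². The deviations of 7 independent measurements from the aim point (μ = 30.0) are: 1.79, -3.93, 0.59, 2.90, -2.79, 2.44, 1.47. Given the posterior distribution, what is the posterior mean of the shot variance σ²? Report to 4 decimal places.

With known mean μ and an Inverse-Gamma(α, β) prior on σ², the Normal likelihood is conjugate: posterior is Inv-Gamma(α + n/2, β + Σ(xᵢ−μ)²/2).
Σ(xᵢ−μ)² = (1.79)² + (-3.93)² + (0.59)² + (2.90)² + (-2.79)² + (2.44)² + (1.47)² = 43.3057.
Posterior: Inv-Gamma(2.87 + 7/2, 19.33 + 43.3057/2) = Inv-Gamma(6.37, 40.98285).
E[σ²|data] = β/(α−1) = 40.98285/5.37 = 7.6318.

7.6318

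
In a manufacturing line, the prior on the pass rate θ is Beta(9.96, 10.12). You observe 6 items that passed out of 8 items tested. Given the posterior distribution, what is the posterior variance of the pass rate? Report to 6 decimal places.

0.008436

The Beta prior is conjugate to a Binomial/Bernoulli likelihood; the update adds successes to α and failures to β.
Posterior: Beta(α+k, β+n−k) = Beta(9.96+6, 10.12+2) = Beta(15.96, 12.12).
Var = αβ/((α+β)²(α+β+1)) = 15.96·12.12/(28.08²·29.08) = 0.008436.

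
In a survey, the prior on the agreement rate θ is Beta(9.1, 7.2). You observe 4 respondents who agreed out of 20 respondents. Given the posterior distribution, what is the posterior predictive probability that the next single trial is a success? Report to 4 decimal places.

0.3609

The Beta prior is conjugate to a Binomial/Bernoulli likelihood; the update adds successes to α and failures to β.
Posterior: Beta(α+k, β+n−k) = Beta(9.1+4, 7.2+16) = Beta(13.1, 23.2).
For a single future Bernoulli trial, P(success | data) = α/(α+β) = 0.3609.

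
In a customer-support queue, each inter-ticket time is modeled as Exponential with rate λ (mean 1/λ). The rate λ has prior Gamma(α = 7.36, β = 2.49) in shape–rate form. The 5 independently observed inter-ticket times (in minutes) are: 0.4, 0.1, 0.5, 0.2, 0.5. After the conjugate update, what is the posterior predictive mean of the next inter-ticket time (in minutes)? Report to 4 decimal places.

0.3688

With a Gamma(shape α, rate β) prior on the exponential rate λ, the posterior after n observations with total T = Σxᵢ is Gamma(α+n, β+T).
Sum of observations T = 1.7 minutes; n = 5.
Posterior: Gamma(7.36+5, 2.49+1.7) = Gamma(12.36, 4.19).
The predictive distribution for the next observation is Lomax; its mean is β/(α−1) = 4.19/11.36 = 0.3688.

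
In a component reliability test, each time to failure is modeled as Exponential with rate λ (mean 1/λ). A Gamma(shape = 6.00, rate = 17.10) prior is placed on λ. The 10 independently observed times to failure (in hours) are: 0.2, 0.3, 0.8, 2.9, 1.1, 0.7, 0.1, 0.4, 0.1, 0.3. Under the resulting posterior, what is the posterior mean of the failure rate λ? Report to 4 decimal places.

0.6667

With a Gamma(shape α, rate β) prior on the exponential rate λ, the posterior after n observations with total T = Σxᵢ is Gamma(α+n, β+T).
Sum of observations T = 6.9 hours; n = 10.
Posterior: Gamma(6.00+10, 17.10+6.9) = Gamma(16.00, 24.00).
Posterior mean of λ = α/β = 16.00/24.00 = 0.6667.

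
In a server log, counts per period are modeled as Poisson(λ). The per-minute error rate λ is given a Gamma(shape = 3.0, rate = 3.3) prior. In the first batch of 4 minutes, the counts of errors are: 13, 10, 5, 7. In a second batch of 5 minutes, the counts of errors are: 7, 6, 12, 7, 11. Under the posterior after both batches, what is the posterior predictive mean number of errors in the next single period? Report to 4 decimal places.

6.5854

With a Gamma(shape α, rate β) prior, the Poisson likelihood is conjugate: the posterior is Gamma(α + ΣXᵢ, β + n).
Batch 1: sum of counts S = 35 over n = 4 minutes.
After batch 1: Gamma(α+S, β+n) = Gamma(3.0+35, 3.3+4) = Gamma(38.0, 7.3).
Batch 2: sum of counts S = 43 over n = 5 minutes.
After batch 2: Gamma(α+S, β+n) = Gamma(38.0+43, 7.3+5) = Gamma(81.0, 12.3).
The predictive distribution for one future period is NegBinom with mean α/β = 6.5854.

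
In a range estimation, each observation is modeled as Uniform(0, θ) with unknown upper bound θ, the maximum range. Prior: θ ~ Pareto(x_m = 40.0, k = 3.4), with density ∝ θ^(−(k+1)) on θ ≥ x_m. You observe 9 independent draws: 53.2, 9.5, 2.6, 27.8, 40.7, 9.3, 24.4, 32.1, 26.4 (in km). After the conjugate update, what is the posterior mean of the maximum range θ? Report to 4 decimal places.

A Pareto(scale x_m, shape k) prior on the upper bound θ of Uniform(0, θ) is conjugate: posterior is Pareto(max(x_m, max xᵢ), k + n).
Sample maximum = 53.2; prior scale x_m = 40.0 → posterior scale = max = 53.2.
Posterior shape = 3.4 + 9 = 12.4.
E[θ|data] = k·x_m/(k−1) = 12.4·53.2/11.4 = 57.8667.

57.8667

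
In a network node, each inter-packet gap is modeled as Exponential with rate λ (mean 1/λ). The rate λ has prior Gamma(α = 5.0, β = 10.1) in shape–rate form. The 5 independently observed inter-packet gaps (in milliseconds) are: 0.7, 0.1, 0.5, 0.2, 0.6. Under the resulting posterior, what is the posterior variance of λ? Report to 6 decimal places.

0.067186

With a Gamma(shape α, rate β) prior on the exponential rate λ, the posterior after n observations with total T = Σxᵢ is Gamma(α+n, β+T).
Sum of observations T = 2.1 milliseconds; n = 5.
Posterior: Gamma(5.0+5, 10.1+2.1) = Gamma(10.0, 12.2).
Var = α/β² = 0.067186.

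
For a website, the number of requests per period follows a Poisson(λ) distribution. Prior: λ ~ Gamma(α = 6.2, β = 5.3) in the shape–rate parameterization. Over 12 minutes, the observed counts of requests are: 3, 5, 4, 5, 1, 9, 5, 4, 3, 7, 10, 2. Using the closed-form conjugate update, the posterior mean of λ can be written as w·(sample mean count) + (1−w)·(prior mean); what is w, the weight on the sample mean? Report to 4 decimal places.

0.6936

With a Gamma(shape α, rate β) prior, the Poisson likelihood is conjugate: the posterior is Gamma(α + ΣXᵢ, β + n).
Posterior mean = (α₀+S)/(β₀+n) = [n/(β₀+n)]·(S/n) + [β₀/(β₀+n)]·(α₀/β₀), so only n and β₀ enter the weight.
Weight on data w = n/(β₀+n) = 12/(5.3+12) = 12/17.3 = 0.6936.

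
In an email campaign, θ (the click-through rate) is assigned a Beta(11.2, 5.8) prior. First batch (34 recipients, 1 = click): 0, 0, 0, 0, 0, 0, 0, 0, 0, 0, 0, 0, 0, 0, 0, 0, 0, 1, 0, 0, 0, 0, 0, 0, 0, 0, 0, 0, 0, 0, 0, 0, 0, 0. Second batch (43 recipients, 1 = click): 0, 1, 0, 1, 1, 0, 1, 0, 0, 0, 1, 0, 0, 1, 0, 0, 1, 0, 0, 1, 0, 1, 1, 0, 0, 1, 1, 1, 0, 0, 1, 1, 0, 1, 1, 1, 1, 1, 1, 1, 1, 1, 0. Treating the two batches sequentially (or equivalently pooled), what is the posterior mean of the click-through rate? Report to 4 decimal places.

The Beta prior is conjugate to a Binomial/Bernoulli likelihood; the update adds successes to α and failures to β.
After batch 1: Beta(11.2+1, 5.8+33) = Beta(12.2, 38.8).
After batch 2: Beta(12.2+24, 38.8+19) = Beta(36.2, 57.8).
Posterior mean = α/(α+β) = 36.2/94.0 = 0.3851.

0.3851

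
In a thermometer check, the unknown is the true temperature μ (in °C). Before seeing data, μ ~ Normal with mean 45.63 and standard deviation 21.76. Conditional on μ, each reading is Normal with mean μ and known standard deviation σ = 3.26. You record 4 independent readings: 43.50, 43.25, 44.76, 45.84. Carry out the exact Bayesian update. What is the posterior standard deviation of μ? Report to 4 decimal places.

For Normal data with known variance σ², a Normal(μ₀, σ₀²) prior on μ is conjugate. Posterior precision = 1/σ₀² + n/σ²; posterior mean is the precision-weighted average of μ₀ and x̄.
σ₀² = 21.76² = 473.4976, σ² = 3.26² = 10.6276; σ² + n·σ₀² = 10.6276 + 4·473.4976 = 1904.618.
Posterior precision = 1/σ₀² + n/σ² = 1/473.4976 + 4/10.6276 = (σ² + n·σ₀²)/(σ₀²σ²) = 1904.618/(473.4976·10.6276); posterior variance σₙ² = σ₀²σ²/(σ² + n·σ₀²) = 473.4976·10.6276/1904.618 = 2.642075.
Posterior SD = √σₙ² = √(473.4976·10.6276/1904.618) = 1.6254.

1.6254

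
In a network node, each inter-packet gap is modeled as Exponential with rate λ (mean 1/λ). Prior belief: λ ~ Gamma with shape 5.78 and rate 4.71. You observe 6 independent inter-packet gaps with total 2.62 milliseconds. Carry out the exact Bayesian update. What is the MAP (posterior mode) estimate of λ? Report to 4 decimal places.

With a Gamma(shape α, rate β) prior on the exponential rate λ, the posterior after n observations with total T = Σxᵢ is Gamma(α+n, β+T).
Posterior: Gamma(5.78+6, 4.71+2.62) = Gamma(11.78, 7.33).
Mode = (α−1)/β = 1.4707.

1.4707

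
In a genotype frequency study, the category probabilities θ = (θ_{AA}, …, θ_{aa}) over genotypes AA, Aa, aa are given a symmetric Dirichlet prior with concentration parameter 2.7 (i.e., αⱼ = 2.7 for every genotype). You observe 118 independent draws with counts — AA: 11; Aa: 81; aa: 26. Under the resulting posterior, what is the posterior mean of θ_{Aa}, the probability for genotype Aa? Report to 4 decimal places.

The Dirichlet prior is conjugate to the Multinomial likelihood: each posterior αⱼ = prior αⱼ + observed count nⱼ.
Posterior concentration: (13.7, 83.7, 28.7), total = 126.1.
E[θ_{Aa}|data] = α_{Aa}/Σα = 83.7/126.1 = 0.6638.

0.6638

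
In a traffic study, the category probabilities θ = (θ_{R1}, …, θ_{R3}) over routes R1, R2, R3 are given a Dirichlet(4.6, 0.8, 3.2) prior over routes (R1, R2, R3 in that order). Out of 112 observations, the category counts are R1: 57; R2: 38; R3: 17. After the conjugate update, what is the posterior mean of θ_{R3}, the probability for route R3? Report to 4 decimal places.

0.1675

The Dirichlet prior is conjugate to the Multinomial likelihood: each posterior αⱼ = prior αⱼ + observed count nⱼ.
Posterior concentration: (61.6, 38.8, 20.2), total = 120.6.
E[θ_{R3}|data] = α_{R3}/Σα = 20.2/120.6 = 0.1675.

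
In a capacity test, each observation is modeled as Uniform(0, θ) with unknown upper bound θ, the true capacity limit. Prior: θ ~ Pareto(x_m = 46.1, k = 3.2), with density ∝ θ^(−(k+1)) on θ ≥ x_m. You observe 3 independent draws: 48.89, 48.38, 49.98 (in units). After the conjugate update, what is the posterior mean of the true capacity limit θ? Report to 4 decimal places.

59.5915

A Pareto(scale x_m, shape k) prior on the upper bound θ of Uniform(0, θ) is conjugate: posterior is Pareto(max(x_m, max xᵢ), k + n).
Sample maximum = 49.98; prior scale x_m = 46.1 → posterior scale = max = 49.98.
Posterior shape = 3.2 + 3 = 6.2.
E[θ|data] = k·x_m/(k−1) = 6.2·49.98/5.2 = 59.5915.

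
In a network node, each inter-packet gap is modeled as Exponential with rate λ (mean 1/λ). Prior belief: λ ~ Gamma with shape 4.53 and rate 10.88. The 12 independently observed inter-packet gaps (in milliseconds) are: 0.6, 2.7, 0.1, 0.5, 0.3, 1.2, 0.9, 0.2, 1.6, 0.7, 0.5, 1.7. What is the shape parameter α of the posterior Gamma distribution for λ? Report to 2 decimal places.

16.53

With a Gamma(shape α, rate β) prior on the exponential rate λ, the posterior after n observations with total T = Σxᵢ is Gamma(α+n, β+T).
Sum of observations T = 11.0 milliseconds; n = 12.
Posterior: Gamma(4.53+12, 10.88+11.0) = Gamma(16.53, 21.88).
Posterior α = 16.53.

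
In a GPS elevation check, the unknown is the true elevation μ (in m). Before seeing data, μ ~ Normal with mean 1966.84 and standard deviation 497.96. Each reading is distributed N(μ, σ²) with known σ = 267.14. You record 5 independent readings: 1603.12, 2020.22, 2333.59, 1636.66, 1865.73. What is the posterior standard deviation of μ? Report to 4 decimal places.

For Normal data with known variance σ², a Normal(μ₀, σ₀²) prior on μ is conjugate. Posterior precision = 1/σ₀² + n/σ²; posterior mean is the precision-weighted average of μ₀ and x̄.
σ₀² = 497.96² = 247964.1616, σ² = 267.14² = 71363.7796; σ² + n·σ₀² = 71363.7796 + 5·247964.1616 = 1311184.5876.
Posterior precision = 1/σ₀² + n/σ² = 1/247964.1616 + 5/71363.7796 = (σ² + n·σ₀²)/(σ₀²σ²) = 1311184.5876/(247964.1616·71363.7796); posterior variance σₙ² = σ₀²σ²/(σ² + n·σ₀²) = 247964.1616·71363.7796/1311184.5876 = 13495.933330.
Posterior SD = √σₙ² = √(247964.1616·71363.7796/1311184.5876) = 116.1720.

116.1720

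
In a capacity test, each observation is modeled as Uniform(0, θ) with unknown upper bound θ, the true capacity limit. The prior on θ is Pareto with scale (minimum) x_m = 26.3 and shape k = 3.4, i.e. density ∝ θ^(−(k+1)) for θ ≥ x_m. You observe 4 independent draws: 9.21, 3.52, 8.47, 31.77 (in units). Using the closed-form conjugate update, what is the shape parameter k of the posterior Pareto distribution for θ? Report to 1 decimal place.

A Pareto(scale x_m, shape k) prior on the upper bound θ of Uniform(0, θ) is conjugate: posterior is Pareto(max(x_m, max xᵢ), k + n).
Sample maximum = 31.77; prior scale x_m = 26.3 → posterior scale = max = 31.77.
Posterior shape = 3.4 + 4 = 7.4.
Posterior shape k = 7.4.

7.4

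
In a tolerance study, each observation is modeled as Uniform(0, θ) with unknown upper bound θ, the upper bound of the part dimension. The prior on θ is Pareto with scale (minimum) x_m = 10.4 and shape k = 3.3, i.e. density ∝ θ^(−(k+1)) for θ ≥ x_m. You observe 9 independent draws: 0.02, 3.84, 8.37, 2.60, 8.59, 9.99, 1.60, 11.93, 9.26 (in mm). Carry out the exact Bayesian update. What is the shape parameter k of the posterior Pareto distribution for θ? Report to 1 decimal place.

A Pareto(scale x_m, shape k) prior on the upper bound θ of Uniform(0, θ) is conjugate: posterior is Pareto(max(x_m, max xᵢ), k + n).
Sample maximum = 11.93; prior scale x_m = 10.4 → posterior scale = max = 11.93.
Posterior shape = 3.3 + 9 = 12.3.
Posterior shape k = 12.3.

12.3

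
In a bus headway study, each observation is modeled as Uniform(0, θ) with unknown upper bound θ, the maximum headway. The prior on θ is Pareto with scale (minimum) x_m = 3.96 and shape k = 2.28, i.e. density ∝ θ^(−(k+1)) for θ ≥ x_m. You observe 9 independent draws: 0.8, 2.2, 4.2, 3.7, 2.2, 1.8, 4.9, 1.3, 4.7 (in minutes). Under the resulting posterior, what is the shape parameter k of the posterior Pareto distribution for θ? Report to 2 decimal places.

A Pareto(scale x_m, shape k) prior on the upper bound θ of Uniform(0, θ) is conjugate: posterior is Pareto(max(x_m, max xᵢ), k + n).
Sample maximum = 4.9; prior scale x_m = 3.96 → posterior scale = max = 4.90.
Posterior shape = 2.28 + 9 = 11.28.
Posterior shape k = 11.28.

11.28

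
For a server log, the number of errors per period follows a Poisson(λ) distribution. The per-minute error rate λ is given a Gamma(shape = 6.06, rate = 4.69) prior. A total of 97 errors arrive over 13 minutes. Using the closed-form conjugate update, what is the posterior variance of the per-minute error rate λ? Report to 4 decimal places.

0.3293

With a Gamma(shape α, rate β) prior, the Poisson likelihood is conjugate: the posterior is Gamma(α + ΣXᵢ, β + n).
Posterior: Gamma(α+S, β+n) = Gamma(6.06+97, 4.69+13) = Gamma(103.06, 17.69).
Var = α/β² = 103.06/17.69² = 0.3293.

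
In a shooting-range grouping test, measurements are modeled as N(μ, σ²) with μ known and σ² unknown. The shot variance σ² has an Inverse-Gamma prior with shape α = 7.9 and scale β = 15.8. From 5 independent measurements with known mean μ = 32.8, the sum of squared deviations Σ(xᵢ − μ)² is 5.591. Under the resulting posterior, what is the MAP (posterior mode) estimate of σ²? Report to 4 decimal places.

1.6312

With known mean μ and an Inverse-Gamma(α, β) prior on σ², the Normal likelihood is conjugate: posterior is Inv-Gamma(α + n/2, β + Σ(xᵢ−μ)²/2).
Posterior: Inv-Gamma(7.9 + 5/2, 15.8 + 5.591/2) = Inv-Gamma(10.40, 18.5955).
Mode = β/(α+1) = 18.5955/11.40 = 1.6312.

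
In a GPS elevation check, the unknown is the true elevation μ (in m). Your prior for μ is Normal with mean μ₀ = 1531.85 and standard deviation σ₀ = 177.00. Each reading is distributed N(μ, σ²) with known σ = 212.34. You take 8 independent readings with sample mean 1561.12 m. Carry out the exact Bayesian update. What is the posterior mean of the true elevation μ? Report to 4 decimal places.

1556.6572

For Normal data with known variance σ², a Normal(μ₀, σ₀²) prior on μ is conjugate. Posterior precision = 1/σ₀² + n/σ²; posterior mean is the precision-weighted average of μ₀ and x̄.
n·x̄ = 8·1561.12 = 12488.96.
σ₀² = 177.00² = 31329, σ² = 212.34² = 45088.2756; σ² + n·σ₀² = 45088.2756 + 8·31329 = 295720.2756.
Posterior mean = (μ₀/σ₀² + n·x̄/σ²)/(1/σ₀² + n/σ²) = (σ²·μ₀ + σ₀²·n·x̄)/(σ² + n·σ₀²) = (45088.2756·1531.85 + 31329·12488.96)/295720.2756 = 460335102.81786/295720.2756 = 1556.6572.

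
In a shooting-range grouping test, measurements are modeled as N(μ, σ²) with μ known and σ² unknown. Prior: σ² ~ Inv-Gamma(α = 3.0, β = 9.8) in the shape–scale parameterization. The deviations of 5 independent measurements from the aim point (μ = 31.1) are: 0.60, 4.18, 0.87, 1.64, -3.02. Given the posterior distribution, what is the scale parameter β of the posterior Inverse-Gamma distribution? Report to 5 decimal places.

24.99965

With known mean μ and an Inverse-Gamma(α, β) prior on σ², the Normal likelihood is conjugate: posterior is Inv-Gamma(α + n/2, β + Σ(xᵢ−μ)²/2).
Σ(xᵢ−μ)² = (0.60)² + (4.18)² + (0.87)² + (1.64)² + (-3.02)² = 30.3993.
Posterior: Inv-Gamma(3.0 + 5/2, 9.8 + 30.3993/2) = Inv-Gamma(5.50, 24.99965).
Posterior β = 24.99965.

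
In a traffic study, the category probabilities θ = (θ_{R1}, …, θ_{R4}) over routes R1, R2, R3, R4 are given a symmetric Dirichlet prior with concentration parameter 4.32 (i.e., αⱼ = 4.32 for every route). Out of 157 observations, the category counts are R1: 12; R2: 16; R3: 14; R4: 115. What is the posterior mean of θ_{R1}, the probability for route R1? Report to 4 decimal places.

The Dirichlet prior is conjugate to the Multinomial likelihood: each posterior αⱼ = prior αⱼ + observed count nⱼ.
Posterior concentration: (16.32, 20.32, 18.32, 119.32), total = 174.28.
E[θ_{R1}|data] = α_{R1}/Σα = 16.32/174.28 = 0.0936.

0.0936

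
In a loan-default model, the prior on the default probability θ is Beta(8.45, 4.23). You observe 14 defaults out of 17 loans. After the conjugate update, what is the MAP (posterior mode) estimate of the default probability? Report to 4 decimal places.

The Beta prior is conjugate to a Binomial/Bernoulli likelihood; the update adds successes to α and failures to β.
Posterior: Beta(α+k, β+n−k) = Beta(8.45+14, 4.23+3) = Beta(22.45, 7.23).
Mode of Beta(a,b) for a,b>1 is (a−1)/(a+b−2) = 21.45/27.68 = 0.7749.

0.7749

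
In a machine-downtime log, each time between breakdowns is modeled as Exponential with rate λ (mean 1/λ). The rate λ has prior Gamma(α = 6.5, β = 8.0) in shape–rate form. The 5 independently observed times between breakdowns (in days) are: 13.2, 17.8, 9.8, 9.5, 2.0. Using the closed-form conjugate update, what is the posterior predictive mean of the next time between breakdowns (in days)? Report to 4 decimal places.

With a Gamma(shape α, rate β) prior on the exponential rate λ, the posterior after n observations with total T = Σxᵢ is Gamma(α+n, β+T).
Sum of observations T = 52.3 days; n = 5.
Posterior: Gamma(6.5+5, 8.0+52.3) = Gamma(11.5, 60.3).
The predictive distribution for the next observation is Lomax; its mean is β/(α−1) = 60.3/10.5 = 5.7429.

5.7429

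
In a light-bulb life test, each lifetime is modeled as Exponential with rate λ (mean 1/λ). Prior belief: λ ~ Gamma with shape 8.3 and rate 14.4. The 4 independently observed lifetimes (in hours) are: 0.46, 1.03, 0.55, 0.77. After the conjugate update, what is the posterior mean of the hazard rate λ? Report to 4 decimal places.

0.7147

With a Gamma(shape α, rate β) prior on the exponential rate λ, the posterior after n observations with total T = Σxᵢ is Gamma(α+n, β+T).
Sum of observations T = 2.81 hours; n = 4.
Posterior: Gamma(8.3+4, 14.4+2.81) = Gamma(12.3, 17.21).
Posterior mean of λ = α/β = 12.3/17.21 = 0.7147.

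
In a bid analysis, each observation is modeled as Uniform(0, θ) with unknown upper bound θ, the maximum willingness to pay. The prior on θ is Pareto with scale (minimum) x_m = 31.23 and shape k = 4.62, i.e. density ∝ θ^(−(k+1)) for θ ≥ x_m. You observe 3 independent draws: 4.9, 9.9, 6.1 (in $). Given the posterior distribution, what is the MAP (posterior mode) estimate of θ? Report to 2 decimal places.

31.23

A Pareto(scale x_m, shape k) prior on the upper bound θ of Uniform(0, θ) is conjugate: posterior is Pareto(max(x_m, max xᵢ), k + n).
Sample maximum = 9.9; prior scale x_m = 31.23 → posterior scale = max = 31.23.
Posterior shape = 4.62 + 3 = 7.62.
The Pareto density is decreasing on [x_m, ∞), so the mode is x_m = 31.23.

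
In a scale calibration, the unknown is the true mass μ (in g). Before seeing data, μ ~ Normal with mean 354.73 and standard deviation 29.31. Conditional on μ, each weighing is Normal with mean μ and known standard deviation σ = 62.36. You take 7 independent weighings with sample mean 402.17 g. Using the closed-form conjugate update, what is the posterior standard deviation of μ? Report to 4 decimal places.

18.3677

For Normal data with known variance σ², a Normal(μ₀, σ₀²) prior on μ is conjugate. Posterior precision = 1/σ₀² + n/σ²; posterior mean is the precision-weighted average of μ₀ and x̄.
σ₀² = 29.31² = 859.0761, σ² = 62.36² = 3888.7696; σ² + n·σ₀² = 3888.7696 + 7·859.0761 = 9902.3023.
Posterior precision = 1/σ₀² + n/σ² = 1/859.0761 + 7/3888.7696 = (σ² + n·σ₀²)/(σ₀²σ²) = 9902.3023/(859.0761·3888.7696); posterior variance σₙ² = σ₀²σ²/(σ² + n·σ₀²) = 859.0761·3888.7696/9902.3023 = 337.370939.
Posterior SD = √σₙ² = √(859.0761·3888.7696/9902.3023) = 18.3677.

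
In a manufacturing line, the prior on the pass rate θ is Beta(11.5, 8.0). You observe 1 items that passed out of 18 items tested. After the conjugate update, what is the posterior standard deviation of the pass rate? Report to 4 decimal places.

0.0760

The Beta prior is conjugate to a Binomial/Bernoulli likelihood; the update adds successes to α and failures to β.
Posterior: Beta(α+k, β+n−k) = Beta(11.5+1, 8.0+17) = Beta(12.5, 25.0).
Var = αβ/((α+β)²(α+β+1)) = 12.5·25.0/(37.5²·38.5) = 0.00577201; SD = √0.00577201 = 0.0760.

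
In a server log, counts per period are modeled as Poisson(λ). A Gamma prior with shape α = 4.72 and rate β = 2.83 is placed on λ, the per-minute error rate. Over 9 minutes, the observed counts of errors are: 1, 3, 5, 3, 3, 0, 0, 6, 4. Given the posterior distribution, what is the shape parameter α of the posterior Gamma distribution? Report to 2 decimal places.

With a Gamma(shape α, rate β) prior, the Poisson likelihood is conjugate: the posterior is Gamma(α + ΣXᵢ, β + n).
Sum of counts S = 25 over n = 9 minutes.
Posterior: Gamma(α+S, β+n) = Gamma(4.72+25, 2.83+9) = Gamma(29.72, 11.83).
Posterior α = 29.72.

29.72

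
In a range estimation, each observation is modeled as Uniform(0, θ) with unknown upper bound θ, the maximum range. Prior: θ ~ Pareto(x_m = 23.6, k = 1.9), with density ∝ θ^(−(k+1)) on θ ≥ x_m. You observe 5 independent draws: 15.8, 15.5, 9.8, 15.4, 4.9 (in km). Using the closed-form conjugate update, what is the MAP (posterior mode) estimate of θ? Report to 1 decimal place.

A Pareto(scale x_m, shape k) prior on the upper bound θ of Uniform(0, θ) is conjugate: posterior is Pareto(max(x_m, max xᵢ), k + n).
Sample maximum = 15.8; prior scale x_m = 23.6 → posterior scale = max = 23.6.
Posterior shape = 1.9 + 5 = 6.9.
The Pareto density is decreasing on [x_m, ∞), so the mode is x_m = 23.6.

23.6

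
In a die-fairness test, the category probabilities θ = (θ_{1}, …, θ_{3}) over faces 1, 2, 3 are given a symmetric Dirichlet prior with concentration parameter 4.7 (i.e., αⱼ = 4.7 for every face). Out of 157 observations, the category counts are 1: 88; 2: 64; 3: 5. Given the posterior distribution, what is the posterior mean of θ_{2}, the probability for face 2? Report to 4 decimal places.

The Dirichlet prior is conjugate to the Multinomial likelihood: each posterior αⱼ = prior αⱼ + observed count nⱼ.
Posterior concentration: (92.7, 68.7, 9.7), total = 171.1.
E[θ_{2}|data] = α_{2}/Σα = 68.7/171.1 = 0.4015.

0.4015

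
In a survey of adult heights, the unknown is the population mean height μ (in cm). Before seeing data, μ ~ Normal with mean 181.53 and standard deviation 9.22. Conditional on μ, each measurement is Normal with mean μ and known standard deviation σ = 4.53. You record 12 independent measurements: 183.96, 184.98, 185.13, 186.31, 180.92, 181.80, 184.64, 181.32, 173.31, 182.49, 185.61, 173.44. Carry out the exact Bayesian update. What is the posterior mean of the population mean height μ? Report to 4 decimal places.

For Normal data with known variance σ², a Normal(μ₀, σ₀²) prior on μ is conjugate. Posterior precision = 1/σ₀² + n/σ²; posterior mean is the precision-weighted average of μ₀ and x̄.
Σxᵢ = 183.96 + 184.98 + 185.13 + 186.31 + 180.92 + 181.80 + 184.64 + 181.32 + 173.31 + 182.49 + 185.61 + 173.44 = 2183.91, so n·x̄ = 2183.91.
σ₀² = 9.22² = 85.0084, σ² = 4.53² = 20.5209; σ² + n·σ₀² = 20.5209 + 12·85.0084 = 1040.6217.
Posterior mean = (μ₀/σ₀² + n·x̄/σ²)/(1/σ₀² + n/σ²) = (σ²·μ₀ + σ₀²·n·x̄)/(σ² + n·σ₀²) = (20.5209·181.53 + 85.0084·2183.91)/1040.6217 = 189375.853821/1040.6217 = 181.9834.

181.9834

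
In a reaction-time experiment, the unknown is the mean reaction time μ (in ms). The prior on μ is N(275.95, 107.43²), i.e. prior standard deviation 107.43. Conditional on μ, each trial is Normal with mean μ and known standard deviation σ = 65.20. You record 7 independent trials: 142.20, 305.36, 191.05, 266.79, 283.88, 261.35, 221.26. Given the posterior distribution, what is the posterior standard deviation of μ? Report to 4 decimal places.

24.0194

For Normal data with known variance σ², a Normal(μ₀, σ₀²) prior on μ is conjugate. Posterior precision = 1/σ₀² + n/σ²; posterior mean is the precision-weighted average of μ₀ and x̄.
σ₀² = 107.43² = 11541.2049, σ² = 65.20² = 4251.04; σ² + n·σ₀² = 4251.04 + 7·11541.2049 = 85039.4743.
Posterior precision = 1/σ₀² + n/σ² = 1/11541.2049 + 7/4251.04 = (σ² + n·σ₀²)/(σ₀²σ²) = 85039.4743/(11541.2049·4251.04); posterior variance σₙ² = σ₀²σ²/(σ² + n·σ₀²) = 11541.2049·4251.04/85039.4743 = 576.933525.
Posterior SD = √σₙ² = √(11541.2049·4251.04/85039.4743) = 24.0194.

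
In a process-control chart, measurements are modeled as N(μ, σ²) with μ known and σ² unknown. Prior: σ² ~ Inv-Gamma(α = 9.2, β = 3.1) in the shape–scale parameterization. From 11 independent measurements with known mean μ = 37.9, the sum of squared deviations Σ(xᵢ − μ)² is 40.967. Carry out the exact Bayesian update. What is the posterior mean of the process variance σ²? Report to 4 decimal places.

1.7214

With known mean μ and an Inverse-Gamma(α, β) prior on σ², the Normal likelihood is conjugate: posterior is Inv-Gamma(α + n/2, β + Σ(xᵢ−μ)²/2).
Posterior: Inv-Gamma(9.2 + 11/2, 3.1 + 40.967/2) = Inv-Gamma(14.70, 23.5835).
E[σ²|data] = β/(α−1) = 23.5835/13.70 = 1.7214.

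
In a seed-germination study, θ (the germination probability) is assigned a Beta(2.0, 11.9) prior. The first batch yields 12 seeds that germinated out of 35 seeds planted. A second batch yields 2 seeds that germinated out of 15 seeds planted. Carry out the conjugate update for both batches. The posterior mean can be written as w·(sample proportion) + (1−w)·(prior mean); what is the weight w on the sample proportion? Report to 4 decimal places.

0.7825

The Beta prior is conjugate to a Binomial/Bernoulli likelihood; the update adds successes to α and failures to β.
Total number of seeds planted: n = 35 + 15 = 50.
Posterior mean = (α₀+k)/(α₀+β₀+n) = [n/(α₀+β₀+n)]·(k/n) + [(α₀+β₀)/(α₀+β₀+n)]·α₀/(α₀+β₀), so only n and the prior enter the weight.
The weight on the data is w = n/(α₀+β₀+n) = 50/(2.0+11.9+50) = 50/63.9 = 0.7825.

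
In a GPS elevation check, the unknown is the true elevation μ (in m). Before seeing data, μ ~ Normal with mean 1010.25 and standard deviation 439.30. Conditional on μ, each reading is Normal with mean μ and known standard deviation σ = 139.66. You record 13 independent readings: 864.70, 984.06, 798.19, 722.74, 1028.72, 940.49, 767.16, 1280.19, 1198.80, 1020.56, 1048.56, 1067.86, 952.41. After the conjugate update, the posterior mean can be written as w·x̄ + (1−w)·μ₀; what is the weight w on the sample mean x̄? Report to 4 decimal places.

For Normal data with known variance σ², a Normal(μ₀, σ₀²) prior on μ is conjugate. Posterior precision = 1/σ₀² + n/σ²; posterior mean is the precision-weighted average of μ₀ and x̄.
σ₀² = 439.30² = 192984.49, σ² = 139.66² = 19504.9156. Prior precision 1/σ₀² = 1/192984.49; data precision n/σ² = 13/19504.9156.
w = (n/σ²)/(1/σ₀² + n/σ²) = n·σ₀²/(σ² + n·σ₀²) = 13·192984.49/(19504.9156 + 13·192984.49) = 2508798.37/2528303.2856 = 0.9923.

0.9923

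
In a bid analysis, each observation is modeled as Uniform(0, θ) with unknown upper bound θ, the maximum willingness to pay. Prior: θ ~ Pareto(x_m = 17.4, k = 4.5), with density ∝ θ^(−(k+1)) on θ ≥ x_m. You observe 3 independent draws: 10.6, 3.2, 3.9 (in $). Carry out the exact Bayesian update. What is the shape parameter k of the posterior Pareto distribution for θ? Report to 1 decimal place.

7.5

A Pareto(scale x_m, shape k) prior on the upper bound θ of Uniform(0, θ) is conjugate: posterior is Pareto(max(x_m, max xᵢ), k + n).
Sample maximum = 10.6; prior scale x_m = 17.4 → posterior scale = max = 17.4.
Posterior shape = 4.5 + 3 = 7.5.
Posterior shape k = 7.5.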